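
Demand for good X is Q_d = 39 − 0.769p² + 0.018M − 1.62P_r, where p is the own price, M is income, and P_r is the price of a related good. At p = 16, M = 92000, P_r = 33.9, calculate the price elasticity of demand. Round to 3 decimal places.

Evaluating quantity at (p, M, P_r) gives Q_d = 39 − 0.769(16)² + 0.018(92000) − 1.62(33.9) = 39 − 196.864 + 1656 − 54.918 = 1443.218.
∂Q_d/∂p = −2·0.769·p = -24.608, so E_p = -24.608·(16/1443.218) ≈ -0.273.
|E_p| < 1: demand is inelastic.

-0.273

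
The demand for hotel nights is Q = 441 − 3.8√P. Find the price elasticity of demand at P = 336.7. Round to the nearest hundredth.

At P = 336.7, Q = 371.2723.
dQ/dP = −3.8/(2√P) = −3.8/(2·18.3494).
Point elasticity E = (dQ/dP)·(P/Q) = -0.1035 × 336.7/371.2723 ≈ -0.09.
|E| < 1, so demand is inelastic at this price.

-0.09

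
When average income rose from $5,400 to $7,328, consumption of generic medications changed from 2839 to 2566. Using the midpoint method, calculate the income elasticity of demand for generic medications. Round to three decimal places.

-0.333

%ΔQ = (2566 − 2839)/[(2839+2566)/2] = -273/2702.5 ≈ -0.1010.
%ΔY = (7,328 − 5,400)/[(5,400+7,328)/2] = 1928/6364 ≈ 0.3030.
E_I = %ΔQ/%ΔY ≈ -0.333.
E_I < 0: inferior good.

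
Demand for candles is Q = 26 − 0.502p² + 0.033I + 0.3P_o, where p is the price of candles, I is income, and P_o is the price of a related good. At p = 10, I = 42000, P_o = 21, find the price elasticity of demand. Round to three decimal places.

At the given point, Q = 26 − 0.502(10)² + 0.033(42000) + 0.3(21) = 26 − 50.2 + 1386 + 6.3 = 1368.1.
∂Q/∂p = −2·0.502·p = -10.04, so E_p = -10.04·(10/1368.1) ≈ -0.073.
|E_p| < 1: demand is inelastic.

-0.073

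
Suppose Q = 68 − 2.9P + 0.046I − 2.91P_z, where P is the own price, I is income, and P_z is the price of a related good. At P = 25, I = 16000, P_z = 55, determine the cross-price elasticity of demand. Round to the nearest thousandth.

-0.280

First evaluate Q: 68 − 2.9(25) + 0.046(16000) − 2.91(55) = 68 − 72.5 + 736 − 160.05 = 571.45.
∂Q/∂P_z = −2.91, so E_xy = -2.91·(55/571.45) ≈ -0.280.
E_xy < 0: the goods are complements.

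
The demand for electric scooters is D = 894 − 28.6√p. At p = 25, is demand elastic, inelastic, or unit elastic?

inelastic

At p = 25, D = 751.
dD/dp = −28.6/(2√p) = −28.6/(2·5).
Point elasticity E = (dD/dp)·(p/D) = -2.86 × 25/751 ≈ -0.095.
|E| ≈ 0.095 < 1, so demand is inelastic.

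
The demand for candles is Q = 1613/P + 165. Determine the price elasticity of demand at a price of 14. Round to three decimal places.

At P = 14, Q = 280.2143.
dQ/dP = −1613/P² = −8.2296.
Point elasticity E = (dQ/dP)·(P/Q) = -8.2296 × 14/280.2143 ≈ -0.411.
|E| < 1, so demand is inelastic at this price.

-0.411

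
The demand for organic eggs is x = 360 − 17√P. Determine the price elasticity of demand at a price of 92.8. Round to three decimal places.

At P = 92.8, x = 196.2343.
dx/dP = −17/(2√P) = −17/(2·9.6333).
Point elasticity E = (dx/dP)·(P/x) = -0.8824 × 92.8/196.2343 ≈ -0.417.
|E| < 1, so demand is inelastic at this price.

-0.417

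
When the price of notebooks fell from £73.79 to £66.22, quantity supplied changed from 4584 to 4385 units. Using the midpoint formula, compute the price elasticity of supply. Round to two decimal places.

0.41

%Δq = (4385 − 4584)/[(4584 + 4385)/2] = -199/4484.5 ≈ -0.0444.
%ΔP = (66.22 − 73.79)/[(73.79 + 66.22)/2] = -7.57/70.005 ≈ -0.1081.
Arc elasticity E = %Δq/%ΔP ≈ -0.0444/-0.1081 ≈ 0.41.
|E| < 1: supply is inelastic over this range.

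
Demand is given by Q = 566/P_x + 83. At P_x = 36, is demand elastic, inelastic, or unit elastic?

At P_x = 36, Q = 98.7222.
dQ/dP_x = −566/P_x² = −0.4367.
Point elasticity E = (dQ/dP_x)·(P_x/Q) = -0.4367 × 36/98.7222 ≈ -0.159.
|E| ≈ 0.159 < 1, so demand is inelastic.

inelastic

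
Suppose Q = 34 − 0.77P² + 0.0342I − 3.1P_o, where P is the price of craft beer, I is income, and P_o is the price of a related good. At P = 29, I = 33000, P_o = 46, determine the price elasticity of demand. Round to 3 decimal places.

Evaluating quantity at (P, I, P_o) gives Q = 34 − 0.77(29)² + 0.0342(33000) − 3.1(46) = 34 − 647.57 + 1128.6 − 142.6 = 372.43.
∂Q/∂P = −2·0.77·P = -44.66, so E_p = -44.66·(29/372.43) ≈ -3.478.
|E_p| > 1: demand is elastic.

-3.478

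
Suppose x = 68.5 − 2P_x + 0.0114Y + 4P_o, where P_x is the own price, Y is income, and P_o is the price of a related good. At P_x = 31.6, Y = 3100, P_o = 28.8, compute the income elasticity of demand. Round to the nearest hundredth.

0.23

Evaluating quantity at (P_x, Y, P_o) gives x = 68.5 − 2(31.6) + 0.0114(3100) + 4(28.8) = 68.5 − 63.2 + 35.34 + 115.2 = 155.84.
∂x/∂Y = +0.0114, so E_I = 0.0114·(3100/155.84) ≈ 0.23.
E_I ∈ (0,1): normal good (necessity).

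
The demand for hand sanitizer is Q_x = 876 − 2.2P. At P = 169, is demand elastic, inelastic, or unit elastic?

inelastic

At P = 169, Q_x = 504.2.
dQ_x/dP = −2.2.
Point elasticity E = (dQ_x/dP)·(P/Q_x) = -2.2 × 169/504.2 ≈ -0.737.
|E| ≈ 0.737 < 1, so demand is inelastic.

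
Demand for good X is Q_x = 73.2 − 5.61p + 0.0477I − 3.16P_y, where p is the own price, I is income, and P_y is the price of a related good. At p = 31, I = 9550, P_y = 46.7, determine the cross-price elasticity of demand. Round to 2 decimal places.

-0.71

Substituting, Q_x = 73.2 − 5.61(31) + 0.0477(9550) − 3.16(46.7) = 73.2 − 173.91 + 455.535 − 147.572 = 207.253.
∂Q_x/∂P_y = −3.16, so E_xy = -3.16·(46.7/207.253) ≈ -0.71.
E_xy < 0: the goods are complements.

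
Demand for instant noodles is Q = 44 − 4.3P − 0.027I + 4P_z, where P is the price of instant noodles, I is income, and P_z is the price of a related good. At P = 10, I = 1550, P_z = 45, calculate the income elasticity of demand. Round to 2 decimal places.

Substituting, Q = 44 − 4.3(10) − 0.027(1550) + 4(45) = 44 − 43 − 41.85 + 180 = 139.15.
∂Q/∂I = −0.027, so E_I = -0.027·(1550/139.15) ≈ -0.30.
E_I < 0: inferior good.

-0.30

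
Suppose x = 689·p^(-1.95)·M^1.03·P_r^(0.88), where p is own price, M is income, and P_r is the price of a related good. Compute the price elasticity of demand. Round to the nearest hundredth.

For a Cobb–Douglas (constant-elasticity) form x = A·p^α·…, the elasticity with respect to p equals the exponent α at every point.
Here the exponent on p is -1.95, so the price elasticity of demand is -1.95.

-1.95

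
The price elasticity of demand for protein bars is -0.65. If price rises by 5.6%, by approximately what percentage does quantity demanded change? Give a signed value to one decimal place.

%ΔQ ≈ E × %ΔP = (-0.65) × (5.6%) ≈ -3.6%.

-3.6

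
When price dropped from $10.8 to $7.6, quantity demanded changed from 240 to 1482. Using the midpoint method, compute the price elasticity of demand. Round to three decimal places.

%ΔQ = (1482 − 240)/[(240 + 1482)/2] = 1242/861 ≈ 1.4425.
%Δp = (7.6 − 10.8)/[(10.8 + 7.6)/2] = -3.2/9.2 ≈ -0.3478.
Arc elasticity E = %ΔQ/%Δp ≈ 1.4425/-0.3478 ≈ -4.147.
|E| > 1: demand is elastic over this range.

-4.147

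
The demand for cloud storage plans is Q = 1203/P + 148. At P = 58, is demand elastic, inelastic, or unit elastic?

inelastic

At P = 58, Q = 168.7414.
dQ/dP = −1203/P² = −0.3576.
Point elasticity E = (dQ/dP)·(P/Q) = -0.3576 × 58/168.7414 ≈ -0.123.
|E| ≈ 0.123 < 1, so demand is inelastic.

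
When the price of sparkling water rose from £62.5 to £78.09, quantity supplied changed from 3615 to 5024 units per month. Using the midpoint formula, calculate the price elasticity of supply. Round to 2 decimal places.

%ΔQ = (5024 − 3615)/[(3615 + 5024)/2] = 1409/4319.5 ≈ 0.3262.
%Δp = (78.09 − 62.5)/[(62.5 + 78.09)/2] = 15.59/70.295 ≈ 0.2218.
Arc elasticity E = %ΔQ/%Δp ≈ 0.3262/0.2218 ≈ 1.47.
|E| > 1: supply is elastic over this range.

1.47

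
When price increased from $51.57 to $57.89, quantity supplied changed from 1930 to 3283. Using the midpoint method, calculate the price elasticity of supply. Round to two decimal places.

%Δq = (3283 − 1930)/[(1930 + 3283)/2] = 1353/2606.5 ≈ 0.5191.
%ΔP = (57.89 − 51.57)/[(51.57 + 57.89)/2] = 6.32/54.73 ≈ 0.1155.
Arc elasticity E = %Δq/%ΔP ≈ 0.5191/0.1155 ≈ 4.50.
|E| > 1: supply is elastic over this range.

4.50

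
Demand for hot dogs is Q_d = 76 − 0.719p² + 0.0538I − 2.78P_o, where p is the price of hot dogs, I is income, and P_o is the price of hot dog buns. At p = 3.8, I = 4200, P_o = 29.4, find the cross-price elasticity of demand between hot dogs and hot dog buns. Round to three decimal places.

Evaluating quantity at (p, I, P_o) gives Q_d = 76 − 0.719(3.8)² + 0.0538(4200) − 2.78(29.4) = 76 − 10.3824 + 225.96 − 81.732 = 209.8456.
∂Q_d/∂P_o = −2.78, so E_xy = -2.78·(29.4/209.8456) ≈ -0.389.
E_xy < 0: the goods are complements.

-0.389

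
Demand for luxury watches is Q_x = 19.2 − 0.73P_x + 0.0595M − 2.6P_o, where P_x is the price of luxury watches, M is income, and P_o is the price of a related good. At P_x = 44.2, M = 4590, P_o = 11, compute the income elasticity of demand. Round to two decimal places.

1.18

Q_x = 19.2 − 0.73(44.2) + 0.0595(4590) − 2.6(11) = 19.2 − 32.266 + 273.105 − 28.6 = 231.439.
∂Q_x/∂M = +0.0595, so E_I = 0.0595·(4590/231.439) ≈ 1.18.
E_I > 1: normal good (luxury).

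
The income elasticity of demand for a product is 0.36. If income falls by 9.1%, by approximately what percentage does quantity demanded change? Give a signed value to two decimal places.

%ΔQ ≈ E × %ΔI = (0.36) × (-9.1%) ≈ -3.28%.

-3.28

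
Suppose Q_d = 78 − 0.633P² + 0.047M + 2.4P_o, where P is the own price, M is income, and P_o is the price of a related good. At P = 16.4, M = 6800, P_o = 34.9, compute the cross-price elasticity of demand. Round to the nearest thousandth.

First evaluate Q_d: 78 − 0.633(16.4)² + 0.047(6800) + 2.4(34.9) = 78 − 170.2517 + 319.6 + 83.76 = 311.1083.
∂Q_d/∂P_o = +2.4, so E_xy = 2.4·(34.9/311.1083) ≈ 0.269.
E_xy > 0: the goods are substitutes.

0.269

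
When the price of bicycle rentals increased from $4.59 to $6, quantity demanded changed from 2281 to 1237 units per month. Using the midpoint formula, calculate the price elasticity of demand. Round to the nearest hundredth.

-2.23

%ΔQ = (1237 − 2281)/[(2281 + 1237)/2] = -1044/1759 ≈ -0.5935.
%ΔP = (6 − 4.59)/[(4.59 + 6)/2] = 1.41/5.295 ≈ 0.2663.
Arc elasticity E = %ΔQ/%ΔP ≈ -0.5935/0.2663 ≈ -2.23.
|E| > 1: demand is elastic over this range.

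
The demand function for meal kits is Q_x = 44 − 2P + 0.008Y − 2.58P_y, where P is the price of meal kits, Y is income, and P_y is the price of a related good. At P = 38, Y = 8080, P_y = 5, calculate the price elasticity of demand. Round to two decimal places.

-3.85

First evaluate Q_x: 44 − 2(38) + 0.008(8080) − 2.58(5) = 44 − 76 + 64.64 − 12.9 = 19.74.
∂Q_x/∂P = −2, so E_p = (−2)·(38/19.74) ≈ -3.85.
|E_p| > 1: demand is elastic.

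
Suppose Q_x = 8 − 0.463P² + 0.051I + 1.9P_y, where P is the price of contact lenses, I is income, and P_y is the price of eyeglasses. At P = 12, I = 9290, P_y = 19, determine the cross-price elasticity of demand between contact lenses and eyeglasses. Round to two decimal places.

First evaluate Q_x: 8 − 0.463(12)² + 0.051(9290) + 1.9(19) = 8 − 66.672 + 473.79 + 36.1 = 451.218.
∂Q_x/∂P_y = +1.9, so E_xy = 1.9·(19/451.218) ≈ 0.08.
E_xy > 0: the goods are substitutes.

0.08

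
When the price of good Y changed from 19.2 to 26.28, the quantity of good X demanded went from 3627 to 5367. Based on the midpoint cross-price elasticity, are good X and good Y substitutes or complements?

substitutes

%ΔQ_x = (5367 − 3627)/[(3627+5367)/2] = 1740/4497 ≈ 0.3869.
%ΔP_y = (26.28 − 19.2)/[(19.2+26.28)/2] ≈ 0.3113.
E_xy = 0.3869/0.3113 ≈ 1.243.
E_xy > 0, so the goods are substitutes.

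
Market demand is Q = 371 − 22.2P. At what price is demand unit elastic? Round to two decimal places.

For linear demand Q = a − bP, E = −bP/(a − bP). |E| = 1 ⇒ bP = a − bP ⇒ P = a/(2b).
P = 371/(2·22.2) ≈ 8.36.

8.36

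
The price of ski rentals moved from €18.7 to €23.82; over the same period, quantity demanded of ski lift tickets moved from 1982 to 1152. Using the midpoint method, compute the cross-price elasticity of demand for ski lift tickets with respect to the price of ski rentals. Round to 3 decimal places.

%ΔQ_x = (1152 − 1982)/[(1982+1152)/2] = -830/1567 ≈ -0.5297.
%ΔP_y = (23.82 − 18.7)/[(18.7+23.82)/2] ≈ 0.2408.
E_xy = -0.5297/0.2408 ≈ -2.199.
E_xy < 0, so ski lift tickets and ski rentals are complements.

-2.199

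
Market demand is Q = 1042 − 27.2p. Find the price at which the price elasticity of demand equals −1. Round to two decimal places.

For linear demand Q = a − bp, E = −bp/(a − bp). |E| = 1 ⇒ bp = a − bp ⇒ p = a/(2b).
p = 1042/(2·27.2) ≈ 19.15.

19.15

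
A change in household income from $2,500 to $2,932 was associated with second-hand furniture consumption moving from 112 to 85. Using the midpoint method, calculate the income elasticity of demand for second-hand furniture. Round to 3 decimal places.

-1.723

%ΔQ = (85 − 112)/[(112+85)/2] = -27/98.5 ≈ -0.2741.
%ΔY = (2,932 − 2,500)/[(2,500+2,932)/2] = 432/2716 ≈ 0.1591.
E_I = %ΔQ/%ΔY ≈ -1.723.
E_I < 0: inferior good.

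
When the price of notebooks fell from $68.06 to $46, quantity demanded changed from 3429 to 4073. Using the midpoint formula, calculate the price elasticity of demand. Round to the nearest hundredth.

-0.44

%Δq = (4073 − 3429)/[(3429 + 4073)/2] = 644/3751 ≈ 0.1717.
%ΔP = (46 − 68.06)/[(68.06 + 46)/2] = -22.06/57.03 ≈ -0.3868.
Arc elasticity E = %Δq/%ΔP ≈ 0.1717/-0.3868 ≈ -0.44.
|E| < 1: demand is inelastic over this range.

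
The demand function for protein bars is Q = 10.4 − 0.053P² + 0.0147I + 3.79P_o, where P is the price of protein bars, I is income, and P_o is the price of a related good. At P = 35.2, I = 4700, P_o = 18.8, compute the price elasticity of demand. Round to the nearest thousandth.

Substituting, Q = 10.4 − 0.053(35.2)² + 0.0147(4700) + 3.79(18.8) = 10.4 − 65.6691 + 69.09 + 71.252 = 85.0729.
∂Q/∂P = −2·0.053·P = -3.7312, so E_p = -3.7312·(35.2/85.0729) ≈ -1.544.
|E_p| > 1: demand is elastic.

-1.544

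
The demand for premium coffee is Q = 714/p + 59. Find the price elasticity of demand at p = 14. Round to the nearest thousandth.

At p = 14, Q = 110.
dQ/dp = −714/p² = −3.6429.
Point elasticity E = (dQ/dp)·(p/Q) = -3.6429 × 14/110 ≈ -0.464.
|E| < 1, so demand is inelastic at this price.

-0.464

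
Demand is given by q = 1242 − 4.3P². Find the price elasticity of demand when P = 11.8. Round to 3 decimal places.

-1.862

At P = 11.8, q = 643.268.
dq/dP = −2·4.3·P = −101.48.
Point elasticity E = (dq/dP)·(P/q) = -101.48 × 11.8/643.268 ≈ -1.862.
|E| > 1, so demand is elastic at this price.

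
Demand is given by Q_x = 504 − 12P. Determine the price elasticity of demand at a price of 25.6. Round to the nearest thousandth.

At P = 25.6, Q_x = 196.8.
dQ_x/dP = −12.
Point elasticity E = (dQ_x/dP)·(P/Q_x) = -12 × 25.6/196.8 ≈ -1.561.
|E| > 1, so demand is elastic at this price.

-1.561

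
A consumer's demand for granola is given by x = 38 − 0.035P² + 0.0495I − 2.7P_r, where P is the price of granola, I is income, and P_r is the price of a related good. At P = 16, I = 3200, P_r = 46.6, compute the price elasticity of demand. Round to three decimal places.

Evaluating quantity at (P, I, P_r) gives x = 38 − 0.035(16)² + 0.0495(3200) − 2.7(46.6) = 38 − 8.96 + 158.4 − 125.82 = 61.62.
∂x/∂P = −2·0.035·P = -1.12, so E_p = -1.12·(16/61.62) ≈ -0.291.
|E_p| < 1: demand is inelastic.

-0.291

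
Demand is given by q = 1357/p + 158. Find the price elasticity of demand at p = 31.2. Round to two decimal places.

-0.22

At p = 31.2, q = 201.4936.
dq/dp = −1357/p² = −1.394.
Point elasticity E = (dq/dp)·(p/q) = -1.394 × 31.2/201.4936 ≈ -0.22.
|E| < 1, so demand is inelastic at this price.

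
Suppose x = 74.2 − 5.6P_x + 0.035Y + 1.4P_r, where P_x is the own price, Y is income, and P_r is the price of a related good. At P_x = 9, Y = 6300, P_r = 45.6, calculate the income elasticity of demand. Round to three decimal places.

First evaluate x: 74.2 − 5.6(9) + 0.035(6300) + 1.4(45.6) = 74.2 − 50.4 + 220.5 + 63.84 = 308.14.
∂x/∂Y = +0.035, so E_I = 0.035·(6300/308.14) ≈ 0.716.
E_I ∈ (0,1): normal good (necessity).

0.716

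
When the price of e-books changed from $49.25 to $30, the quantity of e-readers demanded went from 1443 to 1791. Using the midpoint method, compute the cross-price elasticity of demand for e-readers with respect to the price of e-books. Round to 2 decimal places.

%ΔQ_x = (1791 − 1443)/[(1443+1791)/2] = 348/1617 ≈ 0.2152.
%ΔP_y = (30 − 49.25)/[(49.25+30)/2] ≈ -0.4858.
E_xy = 0.2152/-0.4858 ≈ -0.44.
E_xy < 0, so e-readers and e-books are complements.

-0.44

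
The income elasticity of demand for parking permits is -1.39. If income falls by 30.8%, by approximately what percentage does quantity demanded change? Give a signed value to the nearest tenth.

%ΔQ ≈ E × %ΔI = (-1.39) × (-30.8%) ≈ 42.8%.

42.8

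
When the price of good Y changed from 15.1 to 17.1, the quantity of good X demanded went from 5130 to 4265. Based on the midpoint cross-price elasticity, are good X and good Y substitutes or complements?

complements

%ΔQ_x = (4265 − 5130)/[(5130+4265)/2] = -865/4697.5 ≈ -0.1841.
%ΔP_y = (17.1 − 15.1)/[(15.1+17.1)/2] ≈ 0.1242.
E_xy = -0.1841/0.1242 ≈ -1.482.
E_xy < 0, so the goods are complements.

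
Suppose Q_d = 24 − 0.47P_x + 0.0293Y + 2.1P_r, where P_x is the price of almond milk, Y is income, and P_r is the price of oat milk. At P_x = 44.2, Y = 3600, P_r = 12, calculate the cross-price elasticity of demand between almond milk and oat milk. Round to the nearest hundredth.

0.19

Q_d = 24 − 0.47(44.2) + 0.0293(3600) + 2.1(12) = 24 − 20.774 + 105.48 + 25.2 = 133.906.
∂Q_d/∂P_r = +2.1, so E_xy = 2.1·(12/133.906) ≈ 0.19.
E_xy > 0: the goods are substitutes.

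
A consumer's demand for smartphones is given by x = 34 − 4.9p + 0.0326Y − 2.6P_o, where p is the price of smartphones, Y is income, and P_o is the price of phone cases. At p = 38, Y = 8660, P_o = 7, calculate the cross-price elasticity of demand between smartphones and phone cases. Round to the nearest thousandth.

-0.163

First evaluate x: 34 − 4.9(38) + 0.0326(8660) − 2.6(7) = 34 − 186.2 + 282.316 − 18.2 = 111.916.
∂x/∂P_o = −2.6, so E_xy = -2.6·(7/111.916) ≈ -0.163.
E_xy < 0: the goods are complements.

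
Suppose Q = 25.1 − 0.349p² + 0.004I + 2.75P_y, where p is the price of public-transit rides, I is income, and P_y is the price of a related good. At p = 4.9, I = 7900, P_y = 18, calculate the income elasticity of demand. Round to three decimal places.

0.323

Substituting, Q = 25.1 − 0.349(4.9)² + 0.004(7900) + 2.75(18) = 25.1 − 8.3795 + 31.6 + 49.5 = 97.8205.
∂Q/∂I = +0.004, so E_I = 0.004·(7900/97.8205) ≈ 0.323.
E_I ∈ (0,1): normal good (necessity).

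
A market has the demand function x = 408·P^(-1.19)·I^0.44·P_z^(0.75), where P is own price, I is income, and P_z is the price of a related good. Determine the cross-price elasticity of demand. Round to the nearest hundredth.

0.75

For a Cobb–Douglas (constant-elasticity) form x = A·P_z^α·…, the elasticity with respect to P_z equals the exponent α at every point.
Here the exponent on P_z is 0.75, so the cross-price elasticity of demand is 0.75.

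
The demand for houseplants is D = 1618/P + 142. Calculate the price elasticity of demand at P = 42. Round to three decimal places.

-0.213

At P = 42, D = 180.5238.
dD/dP = −1618/P² = −0.9172.
Point elasticity E = (dD/dP)·(P/D) = -0.9172 × 42/180.5238 ≈ -0.213.
|E| < 1, so demand is inelastic at this price.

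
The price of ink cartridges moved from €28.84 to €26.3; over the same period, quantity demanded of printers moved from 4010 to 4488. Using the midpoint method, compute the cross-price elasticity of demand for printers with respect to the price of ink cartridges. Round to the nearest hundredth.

-1.22

%ΔQ_x = (4488 − 4010)/[(4010+4488)/2] = 478/4249 ≈ 0.1125.
%ΔP_y = (26.3 − 28.84)/[(28.84+26.3)/2] ≈ -0.0921.
E_xy = 0.1125/-0.0921 ≈ -1.22.
E_xy < 0, so printers and ink cartridges are complements.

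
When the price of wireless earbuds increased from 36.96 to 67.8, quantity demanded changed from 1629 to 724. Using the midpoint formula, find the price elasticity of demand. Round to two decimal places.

%Δq = (724 − 1629)/[(1629 + 724)/2] = -905/1176.5 ≈ -0.7692.
%ΔP = (67.8 − 36.96)/[(36.96 + 67.8)/2] = 30.84/52.38 ≈ 0.5888.
Arc elasticity E = %Δq/%ΔP ≈ -0.7692/0.5888 ≈ -1.31.
|E| > 1: demand is elastic over this range.

-1.31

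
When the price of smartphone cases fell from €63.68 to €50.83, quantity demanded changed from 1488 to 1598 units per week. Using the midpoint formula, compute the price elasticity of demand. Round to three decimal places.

%ΔQ = (1598 − 1488)/[(1488 + 1598)/2] = 110/1543 ≈ 0.0713.
%ΔP = (50.83 − 63.68)/[(63.68 + 50.83)/2] = -12.85/57.255 ≈ -0.2244.
Arc elasticity E = %ΔQ/%ΔP ≈ 0.0713/-0.2244 ≈ -0.318.
|E| < 1: demand is inelastic over this range.

-0.318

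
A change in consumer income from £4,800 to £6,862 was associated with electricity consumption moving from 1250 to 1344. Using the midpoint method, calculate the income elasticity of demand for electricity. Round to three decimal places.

0.205

%ΔQ = (1344 − 1250)/[(1250+1344)/2] = 94/1297 ≈ 0.0725.
%ΔI = (6,862 − 4,800)/[(4,800+6,862)/2] = 2062/5831 ≈ 0.3536.
E_I = %ΔQ/%ΔI ≈ 0.205.
E_I ∈ (0,1): normal good (necessity).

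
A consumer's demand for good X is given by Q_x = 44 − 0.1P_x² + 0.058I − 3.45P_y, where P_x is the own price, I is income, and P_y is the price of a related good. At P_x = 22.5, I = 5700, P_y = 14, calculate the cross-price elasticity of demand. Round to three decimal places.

Evaluating quantity at (P_x, I, P_y) gives Q_x = 44 − 0.1(22.5)² + 0.058(5700) − 3.45(14) = 44 − 50.625 + 330.6 − 48.3 = 275.675.
∂Q_x/∂P_y = −3.45, so E_xy = -3.45·(14/275.675) ≈ -0.175.
E_xy < 0: the goods are complements.

-0.175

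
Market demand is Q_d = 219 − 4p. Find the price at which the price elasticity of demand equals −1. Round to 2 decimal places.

For linear demand Q_d = a − bp, E = −bp/(a − bp). |E| = 1 ⇒ bp = a − bp ⇒ p = a/(2b).
p = 219/(2·4) ≈ 27.38.

27.38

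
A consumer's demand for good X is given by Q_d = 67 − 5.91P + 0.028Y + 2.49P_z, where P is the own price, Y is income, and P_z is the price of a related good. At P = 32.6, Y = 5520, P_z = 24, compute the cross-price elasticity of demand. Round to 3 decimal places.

Q_d = 67 − 5.91(32.6) + 0.028(5520) + 2.49(24) = 67 − 192.666 + 154.56 + 59.76 = 88.654.
∂Q_d/∂P_z = +2.49, so E_xy = 2.49·(24/88.654) ≈ 0.674.
E_xy > 0: the goods are substitutes.

0.674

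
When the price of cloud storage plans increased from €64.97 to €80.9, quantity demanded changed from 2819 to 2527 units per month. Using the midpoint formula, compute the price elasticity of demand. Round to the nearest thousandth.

-0.500

%ΔQ = (2527 − 2819)/[(2819 + 2527)/2] = -292/2673 ≈ -0.1092.
%ΔP = (80.9 − 64.97)/[(64.97 + 80.9)/2] = 15.93/72.935 ≈ 0.2184.
Arc elasticity E = %ΔQ/%ΔP ≈ -0.1092/0.2184 ≈ -0.500.
|E| < 1: demand is inelastic over this range.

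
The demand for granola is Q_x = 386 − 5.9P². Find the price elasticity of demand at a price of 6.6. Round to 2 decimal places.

-3.98

At P = 6.6, Q_x = 128.996.
dQ_x/dP = −2·5.9·P = −77.88.
Point elasticity E = (dQ_x/dP)·(P/Q_x) = -77.88 × 6.6/128.996 ≈ -3.98.
|E| > 1, so demand is elastic at this price.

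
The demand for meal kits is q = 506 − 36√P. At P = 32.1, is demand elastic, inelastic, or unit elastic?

inelastic

At P = 32.1, q = 302.0353.
dq/dP = −36/(2√P) = −36/(2·5.6657).
Point elasticity E = (dq/dP)·(P/q) = -3.177 × 32.1/302.0353 ≈ -0.338.
|E| ≈ 0.338 < 1, so demand is inelastic.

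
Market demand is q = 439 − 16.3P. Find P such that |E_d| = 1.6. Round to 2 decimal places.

Set −bP/(a − bP) = −1.6 ⇒ bP = 1.6(a − bP) ⇒ bP(1+1.6) = 1.6·a.
P = 1.6·439/(16.3·2.6) ≈ 16.57.

16.57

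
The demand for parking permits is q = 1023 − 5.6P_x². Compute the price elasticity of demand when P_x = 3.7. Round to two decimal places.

-0.16

At P_x = 3.7, q = 946.336.
dq/dP_x = −2·5.6·P_x = −41.44.
Point elasticity E = (dq/dP_x)·(P_x/q) = -41.44 × 3.7/946.336 ≈ -0.16.
|E| < 1, so demand is inelastic at this price.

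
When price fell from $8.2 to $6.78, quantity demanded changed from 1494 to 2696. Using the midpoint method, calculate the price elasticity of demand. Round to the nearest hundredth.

%ΔQ = (2696 − 1494)/[(1494 + 2696)/2] = 1202/2095 ≈ 0.5737.
%Δp = (6.78 − 8.2)/[(8.2 + 6.78)/2] = -1.42/7.49 ≈ -0.1896.
Arc elasticity E = %ΔQ/%Δp ≈ 0.5737/-0.1896 ≈ -3.03.
|E| > 1: demand is elastic over this range.

-3.03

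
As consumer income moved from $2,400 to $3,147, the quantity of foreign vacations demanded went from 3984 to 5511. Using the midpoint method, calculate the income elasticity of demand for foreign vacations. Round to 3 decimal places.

%ΔQ = (5511 − 3984)/[(3984+5511)/2] = 1527/4747.5 ≈ 0.3216.
%ΔY = (3,147 − 2,400)/[(2,400+3,147)/2] = 747/2773.5 ≈ 0.2693.
E_I = %ΔQ/%ΔY ≈ 1.194.
E_I > 1: normal good (luxury).

1.194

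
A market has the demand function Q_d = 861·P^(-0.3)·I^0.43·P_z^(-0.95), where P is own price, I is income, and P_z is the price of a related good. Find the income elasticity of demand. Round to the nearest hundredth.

For a Cobb–Douglas (constant-elasticity) form Q_d = A·I^α·…, the elasticity with respect to I equals the exponent α at every point.
Here the exponent on I is 0.43, so the income elasticity of demand is 0.43.

0.43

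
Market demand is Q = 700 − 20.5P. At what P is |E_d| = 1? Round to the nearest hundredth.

17.07

For linear demand Q = a − bP, E = −bP/(a − bP). |E| = 1 ⇒ bP = a − bP ⇒ P = a/(2b).
P = 700/(2·20.5) ≈ 17.07.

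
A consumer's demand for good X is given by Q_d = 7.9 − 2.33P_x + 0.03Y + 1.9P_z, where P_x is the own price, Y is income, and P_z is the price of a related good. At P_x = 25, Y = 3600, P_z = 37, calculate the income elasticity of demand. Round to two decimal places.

0.84

First evaluate Q_d: 7.9 − 2.33(25) + 0.03(3600) + 1.9(37) = 7.9 − 58.25 + 108 + 70.3 = 127.95.
∂Q_d/∂Y = +0.03, so E_I = 0.03·(3600/127.95) ≈ 0.84.
E_I ∈ (0,1): normal good (necessity).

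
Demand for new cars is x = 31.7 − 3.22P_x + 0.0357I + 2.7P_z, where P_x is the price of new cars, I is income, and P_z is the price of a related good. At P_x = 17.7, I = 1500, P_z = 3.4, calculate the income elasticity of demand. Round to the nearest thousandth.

1.430

x = 31.7 − 3.22(17.7) + 0.0357(1500) + 2.7(3.4) = 31.7 − 56.994 + 53.55 + 9.18 = 37.436.
∂x/∂I = +0.0357, so E_I = 0.0357·(1500/37.436) ≈ 1.430.
E_I > 1: normal good (luxury).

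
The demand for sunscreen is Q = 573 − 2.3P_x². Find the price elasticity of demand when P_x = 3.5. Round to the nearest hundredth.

-0.10

At P_x = 3.5, Q = 544.825.
dQ/dP_x = −2·2.3·P_x = −16.1.
Point elasticity E = (dQ/dP_x)·(P_x/Q) = -16.1 × 3.5/544.825 ≈ -0.10.
|E| < 1, so demand is inelastic at this price.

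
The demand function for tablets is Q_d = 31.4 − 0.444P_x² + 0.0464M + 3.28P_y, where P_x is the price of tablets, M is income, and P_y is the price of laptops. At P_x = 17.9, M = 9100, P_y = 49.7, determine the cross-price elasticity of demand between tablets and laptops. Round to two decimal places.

0.34

Q_d = 31.4 − 0.444(17.9)² + 0.0464(9100) + 3.28(49.7) = 31.4 − 142.262 + 422.24 + 163.016 = 474.394.
∂Q_d/∂P_y = +3.28, so E_xy = 3.28·(49.7/474.394) ≈ 0.34.
E_xy > 0: the goods are substitutes.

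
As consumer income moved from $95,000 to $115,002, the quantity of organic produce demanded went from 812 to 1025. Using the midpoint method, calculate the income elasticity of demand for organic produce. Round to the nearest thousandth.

1.217

%ΔQ = (1025 − 812)/[(812+1025)/2] = 213/918.5 ≈ 0.2319.
%ΔI = (115,002 − 95,000)/[(95,000+115,002)/2] = 20002/105001 ≈ 0.1905.
E_I = %ΔQ/%ΔI ≈ 1.217.
E_I > 1: normal good (luxury).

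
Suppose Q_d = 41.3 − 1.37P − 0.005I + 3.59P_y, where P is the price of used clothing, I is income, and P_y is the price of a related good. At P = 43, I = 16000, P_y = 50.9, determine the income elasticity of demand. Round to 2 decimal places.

-0.94

First evaluate Q_d: 41.3 − 1.37(43) − 0.005(16000) + 3.59(50.9) = 41.3 − 58.91 − 80 + 182.731 = 85.121.
∂Q_d/∂I = −0.005, so E_I = -0.005·(16000/85.121) ≈ -0.94.
E_I < 0: inferior good.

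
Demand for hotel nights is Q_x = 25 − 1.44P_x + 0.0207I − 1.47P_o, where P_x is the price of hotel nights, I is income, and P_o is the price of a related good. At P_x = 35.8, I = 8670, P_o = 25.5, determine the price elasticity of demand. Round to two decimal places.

At the given point, Q_x = 25 − 1.44(35.8) + 0.0207(8670) − 1.47(25.5) = 25 − 51.552 + 179.469 − 37.485 = 115.432.
∂Q_x/∂P_x = −1.44, so E_p = (−1.44)·(35.8/115.432) ≈ -0.45.
|E_p| < 1: demand is inelastic.

-0.45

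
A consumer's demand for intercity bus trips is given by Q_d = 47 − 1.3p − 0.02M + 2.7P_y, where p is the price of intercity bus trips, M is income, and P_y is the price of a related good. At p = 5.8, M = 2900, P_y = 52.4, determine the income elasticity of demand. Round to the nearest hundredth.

-0.47

First evaluate Q_d: 47 − 1.3(5.8) − 0.02(2900) + 2.7(52.4) = 47 − 7.54 − 58 + 141.48 = 122.94.
∂Q_d/∂M = −0.02, so E_I = -0.02·(2900/122.94) ≈ -0.47.
E_I < 0: inferior good.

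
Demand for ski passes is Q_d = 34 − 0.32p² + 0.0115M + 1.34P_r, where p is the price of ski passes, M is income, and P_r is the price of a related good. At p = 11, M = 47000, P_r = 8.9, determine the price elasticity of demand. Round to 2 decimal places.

-0.14

Substituting, Q_d = 34 − 0.32(11)² + 0.0115(47000) + 1.34(8.9) = 34 − 38.72 + 540.5 + 11.926 = 547.706.
∂Q_d/∂p = −2·0.32·p = -7.04, so E_p = -7.04·(11/547.706) ≈ -0.14.
|E_p| < 1: demand is inelastic.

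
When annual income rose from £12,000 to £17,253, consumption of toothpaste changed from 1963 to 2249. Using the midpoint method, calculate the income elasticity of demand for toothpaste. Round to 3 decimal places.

%ΔQ = (2249 − 1963)/[(1963+2249)/2] = 286/2106 ≈ 0.1358.
%ΔM = (17,253 − 12,000)/[(12,000+17,253)/2] = 5253/14626.5 ≈ 0.3591.
E_I = %ΔQ/%ΔM ≈ 0.378.
E_I ∈ (0,1): normal good (necessity).

0.378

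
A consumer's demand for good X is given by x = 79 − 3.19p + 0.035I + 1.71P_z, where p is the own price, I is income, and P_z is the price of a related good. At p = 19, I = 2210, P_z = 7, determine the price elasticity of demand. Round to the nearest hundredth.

-0.56

Evaluating quantity at (p, I, P_z) gives x = 79 − 3.19(19) + 0.035(2210) + 1.71(7) = 79 − 60.61 + 77.35 + 11.97 = 107.71.
∂x/∂p = −3.19, so E_p = (−3.19)·(19/107.71) ≈ -0.56.
|E_p| < 1: demand is inelastic.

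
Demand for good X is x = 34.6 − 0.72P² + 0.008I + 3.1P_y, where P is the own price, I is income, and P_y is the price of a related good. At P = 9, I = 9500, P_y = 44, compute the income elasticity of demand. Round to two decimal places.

Substituting, x = 34.6 − 0.72(9)² + 0.008(9500) + 3.1(44) = 34.6 − 58.32 + 76 + 136.4 = 188.68.
∂x/∂I = +0.008, so E_I = 0.008·(9500/188.68) ≈ 0.40.
E_I ∈ (0,1): normal good (necessity).

0.40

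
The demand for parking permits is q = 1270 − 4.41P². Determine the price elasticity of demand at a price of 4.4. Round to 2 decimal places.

At P = 4.4, q = 1184.6224.
dq/dP = −2·4.41·P = −38.808.
Point elasticity E = (dq/dP)·(P/q) = -38.808 × 4.4/1184.6224 ≈ -0.14.
|E| < 1, so demand is inelastic at this price.

-0.14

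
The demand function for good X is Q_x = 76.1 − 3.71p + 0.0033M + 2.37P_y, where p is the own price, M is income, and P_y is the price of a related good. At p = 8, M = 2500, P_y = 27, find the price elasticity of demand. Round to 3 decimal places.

First evaluate Q_x: 76.1 − 3.71(8) + 0.0033(2500) + 2.37(27) = 76.1 − 29.68 + 8.25 + 63.99 = 118.66.
∂Q_x/∂p = −3.71, so E_p = (−3.71)·(8/118.66) ≈ -0.250.
|E_p| < 1: demand is inelastic.

-0.250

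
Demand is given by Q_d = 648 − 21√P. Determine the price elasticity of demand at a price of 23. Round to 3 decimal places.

At P = 23, Q_d = 547.2875.
dQ_d/dP = −21/(2√P) = −21/(2·4.7958).
Point elasticity E = (dQ_d/dP)·(P/Q_d) = -2.1894 × 23/547.2875 ≈ -0.092.
|E| < 1, so demand is inelastic at this price.

-0.092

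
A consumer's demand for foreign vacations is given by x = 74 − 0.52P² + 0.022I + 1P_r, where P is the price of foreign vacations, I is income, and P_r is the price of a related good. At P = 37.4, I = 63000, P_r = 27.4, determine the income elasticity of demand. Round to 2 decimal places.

At the given point, x = 74 − 0.52(37.4)² + 0.022(63000) + 1(27.4) = 74 − 727.3552 + 1386 + 27.4 = 760.0448.
∂x/∂I = +0.022, so E_I = 0.022·(63000/760.0448) ≈ 1.82.
E_I > 1: normal good (luxury).

1.82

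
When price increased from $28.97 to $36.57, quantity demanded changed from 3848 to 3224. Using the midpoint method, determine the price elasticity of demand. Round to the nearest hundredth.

-0.76

%Δq = (3224 − 3848)/[(3848 + 3224)/2] = -624/3536 ≈ -0.1765.
%Δp = (36.57 − 28.97)/[(28.97 + 36.57)/2] = 7.6/32.77 ≈ 0.2319.
Arc elasticity E = %Δq/%Δp ≈ -0.1765/0.2319 ≈ -0.76.
|E| < 1: demand is inelastic over this range.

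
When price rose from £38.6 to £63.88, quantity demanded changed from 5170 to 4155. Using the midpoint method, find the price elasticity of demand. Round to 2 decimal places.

%Δq = (4155 − 5170)/[(5170 + 4155)/2] = -1015/4662.5 ≈ -0.2177.
%Δp = (63.88 − 38.6)/[(38.6 + 63.88)/2] = 25.28/51.24 ≈ 0.4934.
Arc elasticity E = %Δq/%Δp ≈ -0.2177/0.4934 ≈ -0.44.
|E| < 1: demand is inelastic over this range.

-0.44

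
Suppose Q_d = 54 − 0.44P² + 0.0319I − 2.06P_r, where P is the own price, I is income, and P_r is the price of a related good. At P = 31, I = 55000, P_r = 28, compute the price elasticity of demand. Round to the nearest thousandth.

Q_d = 54 − 0.44(31)² + 0.0319(55000) − 2.06(28) = 54 − 422.84 + 1754.5 − 57.68 = 1327.98.
∂Q_d/∂P = −2·0.44·P = -27.28, so E_p = -27.28·(31/1327.98) ≈ -0.637.
|E_p| < 1: demand is inelastic.

-0.637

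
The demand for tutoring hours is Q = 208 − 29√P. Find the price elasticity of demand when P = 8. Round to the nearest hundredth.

At P = 8, Q = 125.9756.
dQ/dP = −29/(2√P) = −29/(2·2.8284).
Point elasticity E = (dQ/dP)·(P/Q) = -5.1265 × 8/125.9756 ≈ -0.33.
|E| < 1, so demand is inelastic at this price.

-0.33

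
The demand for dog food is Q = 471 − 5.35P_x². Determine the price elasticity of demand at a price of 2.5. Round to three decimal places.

At P_x = 2.5, Q = 437.5625.
dQ/dP_x = −2·5.35·P_x = −26.75.
Point elasticity E = (dQ/dP_x)·(P_x/Q) = -26.75 × 2.5/437.5625 ≈ -0.153.
|E| < 1, so demand is inelastic at this price.

-0.153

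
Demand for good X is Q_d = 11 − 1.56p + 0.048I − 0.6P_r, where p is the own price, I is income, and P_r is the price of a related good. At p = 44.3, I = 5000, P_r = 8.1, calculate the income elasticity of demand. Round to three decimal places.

Evaluating quantity at (p, I, P_r) gives Q_d = 11 − 1.56(44.3) + 0.048(5000) − 0.6(8.1) = 11 − 69.108 + 240 − 4.86 = 177.032.
∂Q_d/∂I = +0.048, so E_I = 0.048·(5000/177.032) ≈ 1.356.
E_I > 1: normal good (luxury).

1.356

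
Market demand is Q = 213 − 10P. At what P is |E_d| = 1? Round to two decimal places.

For linear demand Q = a − bP, E = −bP/(a − bP). |E| = 1 ⇒ bP = a − bP ⇒ P = a/(2b).
P = 213/(2·10) = 10.65.

10.65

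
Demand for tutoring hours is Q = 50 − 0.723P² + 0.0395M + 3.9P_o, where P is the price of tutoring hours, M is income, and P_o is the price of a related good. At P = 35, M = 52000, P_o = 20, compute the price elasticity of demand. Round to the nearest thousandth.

-1.366

First evaluate Q: 50 − 0.723(35)² + 0.0395(52000) + 3.9(20) = 50 − 885.675 + 2054 + 78 = 1296.325.
∂Q/∂P = −2·0.723·P = -50.61, so E_p = -50.61·(35/1296.325) ≈ -1.366.
|E_p| > 1: demand is elastic.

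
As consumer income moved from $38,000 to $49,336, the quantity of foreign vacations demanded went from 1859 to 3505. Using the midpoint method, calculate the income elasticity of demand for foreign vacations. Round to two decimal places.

2.36

%ΔQ = (3505 − 1859)/[(1859+3505)/2] = 1646/2682 ≈ 0.6137.
%ΔY = (49,336 − 38,000)/[(38,000+49,336)/2] = 11336/43668 ≈ 0.2596.
E_I = %ΔQ/%ΔY ≈ 2.36.
E_I > 1: normal good (luxury).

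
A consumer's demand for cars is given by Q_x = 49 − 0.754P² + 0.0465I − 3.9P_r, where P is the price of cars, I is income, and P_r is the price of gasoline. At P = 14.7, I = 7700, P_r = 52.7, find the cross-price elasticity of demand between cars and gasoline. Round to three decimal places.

-5.326

Evaluating quantity at (P, I, P_r) gives Q_x = 49 − 0.754(14.7)² + 0.0465(7700) − 3.9(52.7) = 49 − 162.9319 + 358.05 − 205.53 = 38.5881.
∂Q_x/∂P_r = −3.9, so E_xy = -3.9·(52.7/38.5881) ≈ -5.326.
E_xy < 0: the goods are complements.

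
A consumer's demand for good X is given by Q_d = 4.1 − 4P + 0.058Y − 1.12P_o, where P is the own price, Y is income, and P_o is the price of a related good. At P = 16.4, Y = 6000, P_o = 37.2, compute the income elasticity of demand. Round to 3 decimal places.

1.421

At the given point, Q_d = 4.1 − 4(16.4) + 0.058(6000) − 1.12(37.2) = 4.1 − 65.6 + 348 − 41.664 = 244.836.
∂Q_d/∂Y = +0.058, so E_I = 0.058·(6000/244.836) ≈ 1.421.
E_I > 1: normal good (luxury).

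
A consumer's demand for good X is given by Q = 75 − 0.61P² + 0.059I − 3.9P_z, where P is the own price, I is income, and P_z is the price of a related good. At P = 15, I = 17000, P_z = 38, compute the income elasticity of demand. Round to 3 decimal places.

1.266

At the given point, Q = 75 − 0.61(15)² + 0.059(17000) − 3.9(38) = 75 − 137.25 + 1003 − 148.2 = 792.55.
∂Q/∂I = +0.059, so E_I = 0.059·(17000/792.55) ≈ 1.266.
E_I > 1: normal good (luxury).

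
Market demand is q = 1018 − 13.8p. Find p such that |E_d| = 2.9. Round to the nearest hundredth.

Set −bp/(a − bp) = −2.9 ⇒ bp = 2.9(a − bp) ⇒ bp(1+2.9) = 2.9·a.
p = 2.9·1018/(13.8·3.9) ≈ 54.85.

54.85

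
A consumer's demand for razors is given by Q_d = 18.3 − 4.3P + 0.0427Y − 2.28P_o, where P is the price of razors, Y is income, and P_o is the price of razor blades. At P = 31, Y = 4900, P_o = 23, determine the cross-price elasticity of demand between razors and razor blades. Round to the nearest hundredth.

First evaluate Q_d: 18.3 − 4.3(31) + 0.0427(4900) − 2.28(23) = 18.3 − 133.3 + 209.23 − 52.44 = 41.79.
∂Q_d/∂P_o = −2.28, so E_xy = -2.28·(23/41.79) ≈ -1.25.
E_xy < 0: the goods are complements.

-1.25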